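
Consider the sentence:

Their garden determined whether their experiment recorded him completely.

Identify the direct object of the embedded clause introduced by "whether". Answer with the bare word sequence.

"recorded" heads the VP of the embedded clause introduced by "whether", and "him" is its direct object.

him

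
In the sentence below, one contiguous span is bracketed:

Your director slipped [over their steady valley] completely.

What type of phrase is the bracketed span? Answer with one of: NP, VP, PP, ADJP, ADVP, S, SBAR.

PP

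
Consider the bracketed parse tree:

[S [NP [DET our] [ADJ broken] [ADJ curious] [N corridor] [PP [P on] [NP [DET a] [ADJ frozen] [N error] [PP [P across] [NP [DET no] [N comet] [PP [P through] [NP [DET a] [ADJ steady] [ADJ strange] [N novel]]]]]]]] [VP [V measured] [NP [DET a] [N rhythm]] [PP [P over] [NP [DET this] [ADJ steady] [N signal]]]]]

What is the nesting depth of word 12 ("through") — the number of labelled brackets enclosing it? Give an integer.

Path from the root down to the word: S → NP → PP → NP → PP → NP → PP → P. That is 8 enclosing brackets.

8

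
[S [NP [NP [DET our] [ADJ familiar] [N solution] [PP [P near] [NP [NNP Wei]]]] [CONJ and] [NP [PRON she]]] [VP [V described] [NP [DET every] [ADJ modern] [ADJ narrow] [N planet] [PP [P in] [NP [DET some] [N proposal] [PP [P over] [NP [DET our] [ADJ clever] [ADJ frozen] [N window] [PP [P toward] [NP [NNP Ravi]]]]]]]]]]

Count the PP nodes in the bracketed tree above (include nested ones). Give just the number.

4

Listing each PP by its span: [PP near Wei]; [PP in some proposal over our clever frozen window toward Ravi]; [PP over our clever frozen window toward Ravi]; [PP toward Ravi] — that makes 4.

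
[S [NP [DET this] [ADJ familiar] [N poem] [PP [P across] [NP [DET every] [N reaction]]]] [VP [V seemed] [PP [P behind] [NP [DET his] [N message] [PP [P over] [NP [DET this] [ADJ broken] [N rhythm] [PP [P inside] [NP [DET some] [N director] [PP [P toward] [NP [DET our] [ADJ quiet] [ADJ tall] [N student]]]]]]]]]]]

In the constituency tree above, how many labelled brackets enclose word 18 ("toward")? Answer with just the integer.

10

Counting open brackets not yet closed at "toward": [S [VP [PP [NP [PP [NP [PP [NP [PP [P = 10.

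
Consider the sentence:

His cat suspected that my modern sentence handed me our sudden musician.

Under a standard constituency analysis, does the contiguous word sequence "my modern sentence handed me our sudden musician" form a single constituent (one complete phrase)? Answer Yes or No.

The sequence corresponds to a single S node — the clause "my modern sentence handed me our sudden musician".

Yes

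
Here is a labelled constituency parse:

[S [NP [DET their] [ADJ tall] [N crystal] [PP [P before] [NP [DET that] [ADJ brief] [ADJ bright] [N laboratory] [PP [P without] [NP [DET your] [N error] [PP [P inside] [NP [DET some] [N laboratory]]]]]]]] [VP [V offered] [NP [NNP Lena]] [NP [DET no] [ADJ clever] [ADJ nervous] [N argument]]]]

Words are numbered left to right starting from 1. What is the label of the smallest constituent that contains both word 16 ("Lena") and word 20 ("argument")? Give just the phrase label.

VP

Both words fall inside [VP offered Lena no clever nervous argument] (words 15–20), and no smaller constituent contains them both. Label: VP.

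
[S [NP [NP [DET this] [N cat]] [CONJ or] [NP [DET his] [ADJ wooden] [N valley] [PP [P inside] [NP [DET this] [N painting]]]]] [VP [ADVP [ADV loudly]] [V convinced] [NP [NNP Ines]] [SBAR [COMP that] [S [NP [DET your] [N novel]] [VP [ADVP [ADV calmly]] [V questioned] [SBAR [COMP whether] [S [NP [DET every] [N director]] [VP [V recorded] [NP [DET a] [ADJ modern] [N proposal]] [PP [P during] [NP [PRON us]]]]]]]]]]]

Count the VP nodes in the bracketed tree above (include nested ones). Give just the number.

3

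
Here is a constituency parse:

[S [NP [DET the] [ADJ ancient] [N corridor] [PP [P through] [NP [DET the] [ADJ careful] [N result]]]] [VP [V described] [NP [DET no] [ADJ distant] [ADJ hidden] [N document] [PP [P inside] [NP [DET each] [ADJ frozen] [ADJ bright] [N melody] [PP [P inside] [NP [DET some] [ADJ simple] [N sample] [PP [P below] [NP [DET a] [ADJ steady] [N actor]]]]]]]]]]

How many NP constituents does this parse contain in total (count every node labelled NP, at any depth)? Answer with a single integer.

6

The NP constituents are: [NP the ancient corridor through the careful result]; [NP the careful result]; [NP no distant hidden document inside each frozen bright melody inside some simple sample below a steady actor]; [NP each frozen bright melody inside some simple sample below a steady actor]; [NP some simple sample below a steady actor]; [NP a steady actor]. Total: 6.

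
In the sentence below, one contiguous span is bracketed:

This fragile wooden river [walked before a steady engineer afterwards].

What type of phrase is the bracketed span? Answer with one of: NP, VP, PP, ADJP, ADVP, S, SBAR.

The bracketed span "walked before a steady engineer afterwards" is headed by "walked", making it a verb phrase (VP).

VP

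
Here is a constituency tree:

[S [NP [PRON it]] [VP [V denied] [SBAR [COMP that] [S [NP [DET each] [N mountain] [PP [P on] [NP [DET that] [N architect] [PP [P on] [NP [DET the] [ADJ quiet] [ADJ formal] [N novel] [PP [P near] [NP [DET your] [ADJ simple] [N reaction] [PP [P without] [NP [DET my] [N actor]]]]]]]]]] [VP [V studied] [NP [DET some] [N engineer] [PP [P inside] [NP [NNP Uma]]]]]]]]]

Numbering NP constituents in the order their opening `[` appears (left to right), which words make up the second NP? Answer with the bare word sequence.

In left-to-right order the NP constituents are "it"; "each mountain on that architect on the quiet formal novel near your simple reaction without my actor"; "that architect on the quiet formal novel near your simple reaction without my actor"; "the quiet formal novel near your simple reaction without my actor"; "your simple reaction without my actor"; "my actor"; "some engineer inside Uma"; "Uma". Number 2 is "each mountain on that architect on the quiet formal novel near your simple reaction without my actor".

each mountain on that architect on the quiet formal novel near your simple reaction without my actor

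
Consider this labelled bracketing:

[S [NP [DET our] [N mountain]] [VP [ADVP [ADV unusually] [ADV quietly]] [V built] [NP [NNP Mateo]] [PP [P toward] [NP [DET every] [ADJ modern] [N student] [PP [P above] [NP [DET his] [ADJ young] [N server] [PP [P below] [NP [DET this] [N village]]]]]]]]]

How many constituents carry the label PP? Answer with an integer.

The PP constituents are: [PP toward every modern student above his young server below this village]; [PP above his young server below this village]; [PP below this village]. Total: 3.

3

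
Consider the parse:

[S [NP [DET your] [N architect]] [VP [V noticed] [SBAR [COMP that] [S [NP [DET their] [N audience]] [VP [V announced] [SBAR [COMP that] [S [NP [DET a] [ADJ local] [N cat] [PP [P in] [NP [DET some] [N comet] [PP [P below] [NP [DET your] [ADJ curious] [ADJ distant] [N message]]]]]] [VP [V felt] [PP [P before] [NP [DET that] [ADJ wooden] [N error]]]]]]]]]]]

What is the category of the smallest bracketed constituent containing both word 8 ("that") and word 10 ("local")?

SBAR

Both words fall inside [SBAR that a local cat in some comet below your curious distant message felt before that wooden error] (words 8–24), and no smaller constituent contains them both. Label: SBAR.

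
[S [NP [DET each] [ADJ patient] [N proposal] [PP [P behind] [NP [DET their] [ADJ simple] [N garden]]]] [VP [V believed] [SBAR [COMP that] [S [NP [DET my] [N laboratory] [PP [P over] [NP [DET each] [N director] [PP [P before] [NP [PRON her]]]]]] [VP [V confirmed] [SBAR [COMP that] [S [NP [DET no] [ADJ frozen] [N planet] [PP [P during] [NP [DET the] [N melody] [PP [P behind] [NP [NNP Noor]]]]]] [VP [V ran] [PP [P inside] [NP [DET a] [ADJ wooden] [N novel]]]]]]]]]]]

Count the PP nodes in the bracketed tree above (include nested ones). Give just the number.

The PP constituents are: [PP behind their simple garden]; [PP over each director before her]; [PP before her]; [PP during the melody behind Noor]; [PP behind Noor]; [PP inside a wooden novel]. Total: 6.

6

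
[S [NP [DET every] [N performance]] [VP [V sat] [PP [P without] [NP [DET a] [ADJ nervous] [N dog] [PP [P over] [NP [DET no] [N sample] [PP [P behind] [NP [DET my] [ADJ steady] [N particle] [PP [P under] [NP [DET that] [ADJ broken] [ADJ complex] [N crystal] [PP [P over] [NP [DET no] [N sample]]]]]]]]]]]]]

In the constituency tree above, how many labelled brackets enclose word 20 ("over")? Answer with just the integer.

12

Path from the root down to the word: S → VP → PP → NP → PP → NP → PP → NP → PP → NP → PP → P. That is 12 enclosing brackets.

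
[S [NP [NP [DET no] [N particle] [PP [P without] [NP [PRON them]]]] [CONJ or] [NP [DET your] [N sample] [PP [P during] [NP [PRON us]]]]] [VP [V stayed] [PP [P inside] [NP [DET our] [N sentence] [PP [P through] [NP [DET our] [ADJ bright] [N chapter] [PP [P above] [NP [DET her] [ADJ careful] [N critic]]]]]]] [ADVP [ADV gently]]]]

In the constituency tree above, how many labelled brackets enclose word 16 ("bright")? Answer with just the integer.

7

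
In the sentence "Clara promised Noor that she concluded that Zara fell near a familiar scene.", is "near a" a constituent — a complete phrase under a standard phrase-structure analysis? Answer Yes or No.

No

The sequence begins inside the preposition "near" and ends inside the noun phrase "a familiar scene"; it crosses a phrase boundary, so no single node in the tree spans exactly those words.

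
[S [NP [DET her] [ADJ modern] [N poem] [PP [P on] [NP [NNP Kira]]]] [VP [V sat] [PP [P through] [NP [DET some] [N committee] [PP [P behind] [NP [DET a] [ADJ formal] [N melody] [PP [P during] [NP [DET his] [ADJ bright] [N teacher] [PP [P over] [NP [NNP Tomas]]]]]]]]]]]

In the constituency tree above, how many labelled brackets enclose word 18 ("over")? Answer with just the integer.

10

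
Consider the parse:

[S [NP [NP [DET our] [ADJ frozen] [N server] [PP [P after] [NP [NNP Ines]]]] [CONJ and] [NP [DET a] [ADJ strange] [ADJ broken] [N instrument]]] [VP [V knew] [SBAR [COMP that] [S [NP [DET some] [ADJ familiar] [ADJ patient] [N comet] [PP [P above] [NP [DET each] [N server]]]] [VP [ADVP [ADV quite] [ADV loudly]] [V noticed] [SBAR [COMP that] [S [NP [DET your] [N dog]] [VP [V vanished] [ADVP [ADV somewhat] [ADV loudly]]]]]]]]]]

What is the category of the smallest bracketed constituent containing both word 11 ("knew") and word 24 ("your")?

VP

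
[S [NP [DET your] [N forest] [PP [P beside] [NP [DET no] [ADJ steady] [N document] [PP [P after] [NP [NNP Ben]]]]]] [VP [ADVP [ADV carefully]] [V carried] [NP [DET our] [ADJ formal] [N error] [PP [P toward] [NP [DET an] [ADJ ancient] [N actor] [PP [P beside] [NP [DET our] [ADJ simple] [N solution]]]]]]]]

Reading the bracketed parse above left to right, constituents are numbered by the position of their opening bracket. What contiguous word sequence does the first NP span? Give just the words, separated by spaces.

The NP opening brackets appear, in order, over: "your forest beside no steady document after Ben"; "no steady document after Ben"; "Ben"; "our formal error toward an ancient actor beside our simple solution"; "an ancient actor beside our simple solution"; "our simple solution". The first one spans "your forest beside no steady document after Ben".

your forest beside no steady document after Ben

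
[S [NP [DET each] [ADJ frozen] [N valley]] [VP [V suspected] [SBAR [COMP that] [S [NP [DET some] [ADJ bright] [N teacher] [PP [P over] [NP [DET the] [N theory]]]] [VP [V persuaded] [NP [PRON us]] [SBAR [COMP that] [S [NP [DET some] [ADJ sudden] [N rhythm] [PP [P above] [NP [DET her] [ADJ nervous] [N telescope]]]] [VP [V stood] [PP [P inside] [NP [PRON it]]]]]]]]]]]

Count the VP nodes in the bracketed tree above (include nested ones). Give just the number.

3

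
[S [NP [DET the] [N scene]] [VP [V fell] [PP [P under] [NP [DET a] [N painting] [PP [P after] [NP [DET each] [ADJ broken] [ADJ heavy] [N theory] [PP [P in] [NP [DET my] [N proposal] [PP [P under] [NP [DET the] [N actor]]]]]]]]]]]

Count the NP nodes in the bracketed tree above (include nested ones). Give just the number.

5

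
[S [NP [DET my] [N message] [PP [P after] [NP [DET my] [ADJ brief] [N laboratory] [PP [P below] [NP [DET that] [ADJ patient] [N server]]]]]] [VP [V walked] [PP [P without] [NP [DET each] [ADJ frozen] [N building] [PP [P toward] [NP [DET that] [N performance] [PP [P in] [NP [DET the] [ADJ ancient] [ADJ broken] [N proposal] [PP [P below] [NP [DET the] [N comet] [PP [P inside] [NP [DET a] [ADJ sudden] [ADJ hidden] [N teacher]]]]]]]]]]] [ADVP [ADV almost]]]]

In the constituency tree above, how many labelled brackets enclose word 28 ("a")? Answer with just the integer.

The word sits inside DET, which is inside NP, inside PP, inside NP, inside PP, inside NP, inside PP, inside NP, inside PP, inside NP, inside PP, inside VP, inside S — 13 brackets in all.

13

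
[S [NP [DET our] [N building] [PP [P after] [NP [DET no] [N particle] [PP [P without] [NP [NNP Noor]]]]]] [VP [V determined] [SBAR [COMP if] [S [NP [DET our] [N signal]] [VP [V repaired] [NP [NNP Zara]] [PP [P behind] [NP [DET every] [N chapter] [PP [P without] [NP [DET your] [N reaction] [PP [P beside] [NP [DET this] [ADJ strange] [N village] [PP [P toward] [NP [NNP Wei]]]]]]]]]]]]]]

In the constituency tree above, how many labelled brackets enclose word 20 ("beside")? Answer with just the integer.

11

The word sits inside P, which is inside PP, inside NP, inside PP, inside NP, inside PP, inside VP, inside S, inside SBAR, inside VP, inside S — 11 brackets in all.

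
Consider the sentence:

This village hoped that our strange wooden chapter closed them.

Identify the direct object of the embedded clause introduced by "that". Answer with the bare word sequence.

The verb of the embedded clause introduced by "that" is "closed"; its direct object is the NP "them".

them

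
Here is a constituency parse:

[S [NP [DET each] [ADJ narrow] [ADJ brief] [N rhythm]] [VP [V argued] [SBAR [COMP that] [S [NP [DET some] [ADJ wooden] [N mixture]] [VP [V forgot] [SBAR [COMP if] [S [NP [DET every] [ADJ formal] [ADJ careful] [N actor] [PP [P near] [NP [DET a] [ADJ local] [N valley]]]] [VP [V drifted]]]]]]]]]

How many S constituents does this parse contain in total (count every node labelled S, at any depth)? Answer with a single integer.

Listing each S by its span: [S each narrow brief rhythm argued that some wooden mixture forgot if every formal careful actor near a local valley drifted]; [S some wooden mixture forgot if every formal careful actor near a local valley drifted]; [S every formal careful actor near a local valley drifted] — that makes 3.

3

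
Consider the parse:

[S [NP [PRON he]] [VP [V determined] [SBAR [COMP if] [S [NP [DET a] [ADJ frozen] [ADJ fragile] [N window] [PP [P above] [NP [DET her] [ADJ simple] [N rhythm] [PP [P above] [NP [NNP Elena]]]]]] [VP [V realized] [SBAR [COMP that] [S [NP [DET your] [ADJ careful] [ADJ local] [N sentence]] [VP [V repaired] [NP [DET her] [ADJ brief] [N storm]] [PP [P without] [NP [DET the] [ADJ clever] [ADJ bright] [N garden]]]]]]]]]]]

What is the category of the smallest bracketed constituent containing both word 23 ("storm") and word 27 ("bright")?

VP

Word 23 lies under S → VP → SBAR → S → VP → SBAR → S → VP → NP → N; word 27 lies under S → VP → SBAR → S → VP → SBAR → S → VP → PP → NP → ADJ. The lowest shared node is the VP.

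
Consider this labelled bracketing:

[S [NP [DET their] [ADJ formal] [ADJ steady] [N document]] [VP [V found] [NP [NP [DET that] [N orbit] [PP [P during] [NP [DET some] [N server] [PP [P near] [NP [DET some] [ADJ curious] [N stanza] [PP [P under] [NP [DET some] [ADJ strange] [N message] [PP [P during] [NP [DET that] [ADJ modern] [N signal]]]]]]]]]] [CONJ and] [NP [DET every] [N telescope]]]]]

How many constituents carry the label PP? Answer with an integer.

4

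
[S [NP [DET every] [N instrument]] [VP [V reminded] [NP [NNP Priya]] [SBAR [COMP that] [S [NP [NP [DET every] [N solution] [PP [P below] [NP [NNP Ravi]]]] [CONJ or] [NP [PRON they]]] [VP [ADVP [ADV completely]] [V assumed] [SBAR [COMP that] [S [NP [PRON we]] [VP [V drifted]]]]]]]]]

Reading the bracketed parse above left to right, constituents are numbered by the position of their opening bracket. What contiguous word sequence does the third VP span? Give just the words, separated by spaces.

drifted

Opening `[VP` markers occur at word positions 3, 12, 16; the third of these opens the constituent [VP drifted].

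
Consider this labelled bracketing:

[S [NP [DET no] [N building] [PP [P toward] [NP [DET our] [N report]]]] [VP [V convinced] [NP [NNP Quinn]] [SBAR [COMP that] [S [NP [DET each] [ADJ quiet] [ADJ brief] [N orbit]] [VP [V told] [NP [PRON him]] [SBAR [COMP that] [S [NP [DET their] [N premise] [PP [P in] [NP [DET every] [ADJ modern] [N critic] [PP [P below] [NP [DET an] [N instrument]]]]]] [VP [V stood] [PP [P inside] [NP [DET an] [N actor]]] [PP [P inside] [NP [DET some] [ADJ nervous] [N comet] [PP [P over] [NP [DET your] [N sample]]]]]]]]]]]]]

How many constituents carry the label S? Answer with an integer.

3

The S constituents are: [S no building toward our report convinced Quinn that each quiet brief orbit told him that their premise in every modern critic below an instrument stood inside an actor inside some nervous comet over your sample]; [S each quiet brief orbit told him that their premise in every modern critic below an instrument stood inside an actor inside some nervous comet over your sample]; [S their premise in every modern critic below an instrument stood inside an actor inside some nervous comet over your sample]. Total: 3.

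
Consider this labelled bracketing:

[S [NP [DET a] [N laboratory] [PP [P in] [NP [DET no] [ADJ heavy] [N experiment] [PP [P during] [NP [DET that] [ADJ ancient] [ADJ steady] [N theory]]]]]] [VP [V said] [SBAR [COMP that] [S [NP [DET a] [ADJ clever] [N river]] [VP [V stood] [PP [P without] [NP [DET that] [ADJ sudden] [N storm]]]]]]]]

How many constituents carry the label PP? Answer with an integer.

3

The PP constituents are: [PP in no heavy experiment during that ancient steady theory]; [PP during that ancient steady theory]; [PP without that sudden storm]. Total: 3.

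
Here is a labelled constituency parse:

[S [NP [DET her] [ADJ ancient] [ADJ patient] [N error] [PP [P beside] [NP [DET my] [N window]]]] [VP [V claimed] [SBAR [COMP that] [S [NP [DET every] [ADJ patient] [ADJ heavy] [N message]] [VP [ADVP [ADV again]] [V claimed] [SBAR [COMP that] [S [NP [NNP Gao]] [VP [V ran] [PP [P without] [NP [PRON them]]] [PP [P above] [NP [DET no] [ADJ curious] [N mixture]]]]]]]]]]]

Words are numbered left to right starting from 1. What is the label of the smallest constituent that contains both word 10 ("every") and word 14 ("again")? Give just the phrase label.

Both words fall inside [S every patient heavy message again claimed that Gao ran without them above no curious mixture] (words 10–24), and no smaller constituent contains them both. Label: S.

S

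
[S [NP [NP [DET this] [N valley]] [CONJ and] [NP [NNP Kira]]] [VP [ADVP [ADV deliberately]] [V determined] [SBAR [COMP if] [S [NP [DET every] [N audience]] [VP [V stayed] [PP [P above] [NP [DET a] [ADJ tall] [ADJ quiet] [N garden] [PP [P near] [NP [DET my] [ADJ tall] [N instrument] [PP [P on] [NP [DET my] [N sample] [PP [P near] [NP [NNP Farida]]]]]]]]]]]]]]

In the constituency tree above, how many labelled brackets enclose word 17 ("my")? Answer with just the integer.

10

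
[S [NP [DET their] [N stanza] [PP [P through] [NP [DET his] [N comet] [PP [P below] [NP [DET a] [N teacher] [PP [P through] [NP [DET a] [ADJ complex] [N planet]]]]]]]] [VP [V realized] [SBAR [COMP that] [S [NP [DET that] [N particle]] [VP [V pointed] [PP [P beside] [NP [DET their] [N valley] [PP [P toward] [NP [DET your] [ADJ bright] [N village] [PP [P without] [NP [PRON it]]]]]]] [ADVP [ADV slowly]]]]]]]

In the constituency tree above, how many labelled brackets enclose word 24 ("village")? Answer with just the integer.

Counting open brackets not yet closed at "village": [S [VP [SBAR [S [VP [PP [NP [PP [NP [N = 10.

10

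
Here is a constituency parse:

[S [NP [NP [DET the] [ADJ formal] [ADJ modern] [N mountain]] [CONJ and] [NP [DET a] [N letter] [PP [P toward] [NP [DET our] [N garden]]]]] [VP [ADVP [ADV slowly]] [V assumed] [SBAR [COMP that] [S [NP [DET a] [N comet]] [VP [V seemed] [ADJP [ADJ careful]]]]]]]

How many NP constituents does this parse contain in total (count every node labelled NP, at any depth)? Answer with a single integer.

Scanning left to right, an opening `[NP` appears at word positions 1, 1, 6, 9, 14 — 5 in total.

5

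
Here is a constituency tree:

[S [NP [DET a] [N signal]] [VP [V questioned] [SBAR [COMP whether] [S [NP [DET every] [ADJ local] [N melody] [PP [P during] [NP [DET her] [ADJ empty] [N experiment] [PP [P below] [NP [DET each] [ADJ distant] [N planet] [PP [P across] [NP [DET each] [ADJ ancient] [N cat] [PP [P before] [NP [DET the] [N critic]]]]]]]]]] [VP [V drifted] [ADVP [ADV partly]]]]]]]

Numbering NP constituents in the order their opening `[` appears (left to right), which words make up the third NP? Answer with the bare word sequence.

Opening `[NP` markers occur at word positions 1, 5, 9, 13, 17, 21; the third of these opens the constituent [NP her empty experiment below each distant planet across each ancient cat before the critic].

her empty experiment below each distant planet across each ancient cat before the critic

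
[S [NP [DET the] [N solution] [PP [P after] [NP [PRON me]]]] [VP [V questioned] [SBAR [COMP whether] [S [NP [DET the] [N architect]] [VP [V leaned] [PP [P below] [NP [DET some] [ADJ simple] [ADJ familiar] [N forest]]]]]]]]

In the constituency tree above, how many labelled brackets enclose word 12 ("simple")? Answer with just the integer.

8

Path from the root down to the word: S → VP → SBAR → S → VP → PP → NP → ADJ. That is 8 enclosing brackets.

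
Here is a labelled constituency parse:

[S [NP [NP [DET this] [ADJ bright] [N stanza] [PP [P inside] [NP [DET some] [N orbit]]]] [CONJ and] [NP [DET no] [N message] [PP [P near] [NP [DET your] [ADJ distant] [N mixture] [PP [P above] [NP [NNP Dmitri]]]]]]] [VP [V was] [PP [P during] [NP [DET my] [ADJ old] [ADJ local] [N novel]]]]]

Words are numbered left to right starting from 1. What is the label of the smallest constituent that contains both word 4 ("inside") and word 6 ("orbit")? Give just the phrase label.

PP

The smallest bracket enclosing both words is [PP inside some orbit], so the label is PP.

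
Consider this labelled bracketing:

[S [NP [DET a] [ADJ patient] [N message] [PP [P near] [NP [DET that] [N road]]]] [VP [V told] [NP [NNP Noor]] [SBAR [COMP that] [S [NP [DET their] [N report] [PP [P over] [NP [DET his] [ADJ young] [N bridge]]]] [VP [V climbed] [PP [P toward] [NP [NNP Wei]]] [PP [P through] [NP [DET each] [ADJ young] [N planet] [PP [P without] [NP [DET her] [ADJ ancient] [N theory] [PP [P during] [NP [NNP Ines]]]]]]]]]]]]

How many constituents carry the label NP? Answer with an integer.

9

Listing each NP by its span: [NP a patient message near that road]; [NP that road]; [NP Noor]; [NP their report over his young bridge]; [NP his young bridge]; [NP Wei] … — that makes 9.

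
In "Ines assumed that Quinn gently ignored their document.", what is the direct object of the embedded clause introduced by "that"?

their document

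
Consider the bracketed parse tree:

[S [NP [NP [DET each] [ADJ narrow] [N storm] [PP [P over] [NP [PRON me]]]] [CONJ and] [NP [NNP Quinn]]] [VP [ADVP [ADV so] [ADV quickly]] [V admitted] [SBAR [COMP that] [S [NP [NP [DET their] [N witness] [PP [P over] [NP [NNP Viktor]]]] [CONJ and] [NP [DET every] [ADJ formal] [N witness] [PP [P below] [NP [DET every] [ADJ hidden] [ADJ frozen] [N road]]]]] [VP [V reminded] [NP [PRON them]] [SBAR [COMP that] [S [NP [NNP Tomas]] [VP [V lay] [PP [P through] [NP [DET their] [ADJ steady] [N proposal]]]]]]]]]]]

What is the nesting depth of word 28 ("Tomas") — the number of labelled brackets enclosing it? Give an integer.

9

Path from the root down to the word: S → VP → SBAR → S → VP → SBAR → S → NP → NNP. That is 9 enclosing brackets.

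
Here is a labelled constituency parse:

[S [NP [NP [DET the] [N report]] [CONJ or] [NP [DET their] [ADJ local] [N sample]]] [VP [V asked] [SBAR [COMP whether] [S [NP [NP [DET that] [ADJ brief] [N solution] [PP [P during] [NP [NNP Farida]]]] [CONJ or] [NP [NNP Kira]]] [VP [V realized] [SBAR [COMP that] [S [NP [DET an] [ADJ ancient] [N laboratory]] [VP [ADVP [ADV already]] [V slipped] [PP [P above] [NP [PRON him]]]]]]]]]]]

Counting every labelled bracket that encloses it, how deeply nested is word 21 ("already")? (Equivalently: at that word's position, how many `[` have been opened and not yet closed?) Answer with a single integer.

Path from the root down to the word: S → VP → SBAR → S → VP → SBAR → S → VP → ADVP → ADV. That is 10 enclosing brackets.

10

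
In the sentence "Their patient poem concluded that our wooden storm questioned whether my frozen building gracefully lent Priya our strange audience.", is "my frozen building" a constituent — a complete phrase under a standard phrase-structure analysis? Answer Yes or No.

"my frozen building" is exactly the noun phrase [NP my frozen building], a complete constituent.

Yes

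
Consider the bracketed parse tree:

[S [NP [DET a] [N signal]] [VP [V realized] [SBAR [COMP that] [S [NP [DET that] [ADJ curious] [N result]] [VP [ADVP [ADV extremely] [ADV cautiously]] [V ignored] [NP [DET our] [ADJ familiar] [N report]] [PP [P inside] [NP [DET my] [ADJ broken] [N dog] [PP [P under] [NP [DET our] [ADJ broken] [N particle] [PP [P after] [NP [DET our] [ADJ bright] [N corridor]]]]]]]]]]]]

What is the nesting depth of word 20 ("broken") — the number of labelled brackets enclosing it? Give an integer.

10

Counting open brackets not yet closed at "broken": [S [VP [SBAR [S [VP [PP [NP [PP [NP [ADJ = 10.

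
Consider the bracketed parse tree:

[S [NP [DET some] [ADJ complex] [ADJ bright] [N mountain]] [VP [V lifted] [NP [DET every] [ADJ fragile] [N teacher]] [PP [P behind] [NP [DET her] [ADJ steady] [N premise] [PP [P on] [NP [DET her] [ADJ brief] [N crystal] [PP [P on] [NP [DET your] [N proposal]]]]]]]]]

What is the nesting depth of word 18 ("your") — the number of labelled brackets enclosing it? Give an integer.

9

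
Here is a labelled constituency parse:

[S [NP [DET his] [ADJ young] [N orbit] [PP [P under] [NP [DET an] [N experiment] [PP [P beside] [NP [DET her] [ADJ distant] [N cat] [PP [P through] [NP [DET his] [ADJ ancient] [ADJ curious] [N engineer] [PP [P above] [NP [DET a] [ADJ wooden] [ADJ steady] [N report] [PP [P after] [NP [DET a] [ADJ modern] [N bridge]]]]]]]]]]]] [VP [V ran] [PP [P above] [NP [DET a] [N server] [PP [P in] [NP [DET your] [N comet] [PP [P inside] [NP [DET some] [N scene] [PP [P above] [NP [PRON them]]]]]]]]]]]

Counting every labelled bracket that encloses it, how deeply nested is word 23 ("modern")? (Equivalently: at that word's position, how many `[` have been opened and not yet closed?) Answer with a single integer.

13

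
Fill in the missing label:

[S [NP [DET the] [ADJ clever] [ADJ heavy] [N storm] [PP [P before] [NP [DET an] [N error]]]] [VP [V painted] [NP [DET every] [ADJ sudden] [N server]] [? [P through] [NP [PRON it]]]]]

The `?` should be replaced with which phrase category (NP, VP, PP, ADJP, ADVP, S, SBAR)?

PP

Looking at what the `?` directly dominates — P 'through', NP — this is a prepositional phrase (PP).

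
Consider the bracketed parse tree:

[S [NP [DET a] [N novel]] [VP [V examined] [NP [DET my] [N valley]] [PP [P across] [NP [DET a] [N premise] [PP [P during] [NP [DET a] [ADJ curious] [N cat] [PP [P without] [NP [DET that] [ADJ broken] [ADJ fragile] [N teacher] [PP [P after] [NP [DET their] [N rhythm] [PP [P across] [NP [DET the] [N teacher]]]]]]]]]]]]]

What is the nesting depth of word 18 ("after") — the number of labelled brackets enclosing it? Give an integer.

Path from the root down to the word: S → VP → PP → NP → PP → NP → PP → NP → PP → P. That is 10 enclosing brackets.

10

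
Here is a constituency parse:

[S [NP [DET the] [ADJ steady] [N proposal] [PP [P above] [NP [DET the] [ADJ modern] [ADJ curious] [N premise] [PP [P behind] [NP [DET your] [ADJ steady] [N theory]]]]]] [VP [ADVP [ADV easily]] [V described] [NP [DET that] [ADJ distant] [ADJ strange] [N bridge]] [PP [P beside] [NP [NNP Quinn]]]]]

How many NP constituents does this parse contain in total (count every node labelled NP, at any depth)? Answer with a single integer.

5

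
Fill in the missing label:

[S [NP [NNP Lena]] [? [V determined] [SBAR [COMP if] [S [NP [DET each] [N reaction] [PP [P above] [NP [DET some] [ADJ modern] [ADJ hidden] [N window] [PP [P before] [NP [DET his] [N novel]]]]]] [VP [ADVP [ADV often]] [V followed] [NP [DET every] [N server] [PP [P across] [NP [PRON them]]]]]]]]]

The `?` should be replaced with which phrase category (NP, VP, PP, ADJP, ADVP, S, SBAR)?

A constituent whose immediate children are V 'determined', SBAR is a verb phrase: VP.

VP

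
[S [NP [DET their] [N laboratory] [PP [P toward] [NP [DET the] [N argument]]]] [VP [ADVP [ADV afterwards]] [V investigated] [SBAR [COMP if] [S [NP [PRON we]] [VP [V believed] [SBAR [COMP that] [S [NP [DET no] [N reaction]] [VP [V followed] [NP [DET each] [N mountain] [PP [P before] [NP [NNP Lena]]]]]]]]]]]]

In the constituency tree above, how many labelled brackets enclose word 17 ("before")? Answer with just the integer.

11

Counting open brackets not yet closed at "before": [S [VP [SBAR [S [VP [SBAR [S [VP [NP [PP [P = 11.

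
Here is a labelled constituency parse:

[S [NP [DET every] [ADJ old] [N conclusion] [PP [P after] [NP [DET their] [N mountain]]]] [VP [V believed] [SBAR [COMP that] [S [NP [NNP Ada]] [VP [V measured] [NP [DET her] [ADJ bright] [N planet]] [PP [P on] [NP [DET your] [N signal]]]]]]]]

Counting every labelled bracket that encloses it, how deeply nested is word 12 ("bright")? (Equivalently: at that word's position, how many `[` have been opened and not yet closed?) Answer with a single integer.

The word sits inside ADJ, which is inside NP, inside VP, inside S, inside SBAR, inside VP, inside S — 7 brackets in all.

7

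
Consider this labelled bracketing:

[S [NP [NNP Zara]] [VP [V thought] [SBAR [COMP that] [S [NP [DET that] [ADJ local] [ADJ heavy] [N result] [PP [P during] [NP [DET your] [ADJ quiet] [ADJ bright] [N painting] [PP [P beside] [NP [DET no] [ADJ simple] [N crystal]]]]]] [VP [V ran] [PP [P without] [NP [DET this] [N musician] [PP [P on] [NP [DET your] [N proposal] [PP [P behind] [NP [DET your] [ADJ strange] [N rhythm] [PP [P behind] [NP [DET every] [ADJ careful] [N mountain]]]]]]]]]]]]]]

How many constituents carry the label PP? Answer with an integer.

The PP constituents are: [PP during your quiet bright painting beside no simple crystal]; [PP beside no simple crystal]; [PP without this musician on your proposal behind your strange rhythm behind every careful mountain]; [PP on your proposal behind your strange rhythm behind every careful mountain]; [PP behind your strange rhythm behind every careful mountain]; [PP behind every careful mountain]. Total: 6.

6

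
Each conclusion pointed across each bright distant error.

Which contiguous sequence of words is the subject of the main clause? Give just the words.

each conclusion

The subject of the main clause is the NP immediately before the verb "pointed": "each conclusion".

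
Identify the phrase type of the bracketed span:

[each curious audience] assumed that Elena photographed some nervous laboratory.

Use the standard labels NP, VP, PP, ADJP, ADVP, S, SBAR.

The bracketed span "each curious audience" is headed by "audience", making it a noun phrase (NP).

NP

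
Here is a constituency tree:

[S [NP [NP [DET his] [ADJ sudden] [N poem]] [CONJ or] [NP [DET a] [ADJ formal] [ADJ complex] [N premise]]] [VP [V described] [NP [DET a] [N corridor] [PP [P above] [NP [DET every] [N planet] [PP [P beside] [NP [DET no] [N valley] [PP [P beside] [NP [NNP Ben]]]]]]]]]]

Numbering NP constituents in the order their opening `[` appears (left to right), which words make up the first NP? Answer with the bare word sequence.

his sudden poem or a formal complex premise

In left-to-right order the NP constituents are "his sudden poem or a formal complex premise"; "his sudden poem"; "a formal complex premise"; "a corridor above every planet beside no valley beside Ben"; "every planet beside no valley beside Ben"; "no valley beside Ben"; "Ben". Number 1 is "his sudden poem or a formal complex premise".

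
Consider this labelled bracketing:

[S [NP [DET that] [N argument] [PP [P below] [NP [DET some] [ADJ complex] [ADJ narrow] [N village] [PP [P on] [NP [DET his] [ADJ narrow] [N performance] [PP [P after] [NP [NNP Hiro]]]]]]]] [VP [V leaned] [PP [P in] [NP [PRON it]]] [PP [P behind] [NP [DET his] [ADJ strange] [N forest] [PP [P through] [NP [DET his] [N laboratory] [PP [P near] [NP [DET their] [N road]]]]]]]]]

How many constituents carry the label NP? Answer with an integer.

The NP constituents are: [NP that argument below some complex narrow village on his narrow performance after Hiro]; [NP some complex narrow village on his narrow performance after Hiro]; [NP his narrow performance after Hiro]; [NP Hiro]; [NP it]; [NP his strange forest through his laboratory near their road] …. Total: 8.

8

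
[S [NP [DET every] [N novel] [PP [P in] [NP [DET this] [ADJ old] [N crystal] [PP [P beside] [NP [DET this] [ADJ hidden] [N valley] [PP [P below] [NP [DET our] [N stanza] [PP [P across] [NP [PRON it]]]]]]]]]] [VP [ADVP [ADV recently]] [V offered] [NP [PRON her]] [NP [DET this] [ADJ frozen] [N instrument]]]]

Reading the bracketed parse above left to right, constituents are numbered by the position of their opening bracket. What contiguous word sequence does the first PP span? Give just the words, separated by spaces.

in this old crystal beside this hidden valley below our stanza across it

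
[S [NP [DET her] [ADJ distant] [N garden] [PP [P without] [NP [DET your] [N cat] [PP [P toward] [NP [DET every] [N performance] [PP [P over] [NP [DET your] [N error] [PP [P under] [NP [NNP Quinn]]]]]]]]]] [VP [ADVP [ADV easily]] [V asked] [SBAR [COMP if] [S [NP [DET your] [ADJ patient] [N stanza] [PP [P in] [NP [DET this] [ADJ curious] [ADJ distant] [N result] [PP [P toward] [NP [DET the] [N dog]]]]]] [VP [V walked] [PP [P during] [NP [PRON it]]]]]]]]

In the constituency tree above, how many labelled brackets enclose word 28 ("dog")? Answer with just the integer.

10

The word sits inside N, which is inside NP, inside PP, inside NP, inside PP, inside NP, inside S, inside SBAR, inside VP, inside S — 10 brackets in all.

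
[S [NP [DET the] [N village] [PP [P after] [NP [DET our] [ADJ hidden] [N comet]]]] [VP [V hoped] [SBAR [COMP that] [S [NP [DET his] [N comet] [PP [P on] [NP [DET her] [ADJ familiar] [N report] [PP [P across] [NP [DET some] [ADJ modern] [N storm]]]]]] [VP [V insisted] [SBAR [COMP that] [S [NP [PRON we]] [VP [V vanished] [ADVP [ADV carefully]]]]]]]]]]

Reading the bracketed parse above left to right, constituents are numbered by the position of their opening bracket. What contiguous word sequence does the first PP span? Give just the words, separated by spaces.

The PP opening brackets appear, in order, over: "after our hidden comet"; "on her familiar report across some modern storm"; "across some modern storm". The first one spans "after our hidden comet".

after our hidden comet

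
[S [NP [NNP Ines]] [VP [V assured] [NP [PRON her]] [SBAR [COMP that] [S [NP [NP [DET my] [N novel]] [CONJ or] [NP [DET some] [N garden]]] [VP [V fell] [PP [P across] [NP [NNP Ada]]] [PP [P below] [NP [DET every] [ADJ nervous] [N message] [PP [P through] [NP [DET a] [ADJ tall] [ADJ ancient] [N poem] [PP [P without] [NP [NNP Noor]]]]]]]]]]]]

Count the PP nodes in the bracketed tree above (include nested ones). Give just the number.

Listing each PP by its span: [PP across Ada]; [PP below every nervous message through a tall ancient poem without Noor]; [PP through a tall ancient poem without Noor]; [PP without Noor] — that makes 4.

4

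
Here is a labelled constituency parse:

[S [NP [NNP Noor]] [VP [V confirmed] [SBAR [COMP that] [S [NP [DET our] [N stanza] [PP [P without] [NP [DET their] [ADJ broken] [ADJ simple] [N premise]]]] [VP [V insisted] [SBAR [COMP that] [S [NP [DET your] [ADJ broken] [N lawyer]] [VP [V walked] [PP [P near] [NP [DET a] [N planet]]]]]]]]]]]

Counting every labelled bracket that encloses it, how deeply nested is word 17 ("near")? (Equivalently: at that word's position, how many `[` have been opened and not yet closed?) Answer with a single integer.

10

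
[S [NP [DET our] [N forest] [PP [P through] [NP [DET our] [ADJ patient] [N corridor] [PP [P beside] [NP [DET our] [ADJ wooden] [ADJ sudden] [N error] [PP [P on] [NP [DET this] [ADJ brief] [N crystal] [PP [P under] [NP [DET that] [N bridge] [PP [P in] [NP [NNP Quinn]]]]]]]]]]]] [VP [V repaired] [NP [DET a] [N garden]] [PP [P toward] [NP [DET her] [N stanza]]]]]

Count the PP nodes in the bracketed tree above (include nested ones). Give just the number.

6

The PP constituents are: [PP through our patient corridor beside our wooden sudden error on this brief crystal under that bridge in Quinn]; [PP beside our wooden sudden error on this brief crystal under that bridge in Quinn]; [PP on this brief crystal under that bridge in Quinn]; [PP under that bridge in Quinn]; [PP in Quinn]; [PP toward her stanza]. Total: 6.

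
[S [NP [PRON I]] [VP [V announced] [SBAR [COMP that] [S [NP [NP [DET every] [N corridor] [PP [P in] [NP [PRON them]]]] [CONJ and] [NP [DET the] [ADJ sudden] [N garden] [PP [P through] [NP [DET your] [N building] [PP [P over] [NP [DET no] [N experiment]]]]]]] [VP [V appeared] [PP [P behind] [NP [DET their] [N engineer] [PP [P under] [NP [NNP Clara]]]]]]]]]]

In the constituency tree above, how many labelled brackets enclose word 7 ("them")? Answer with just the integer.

9

Counting open brackets not yet closed at "them": [S [VP [SBAR [S [NP [NP [PP [NP [PRON = 9.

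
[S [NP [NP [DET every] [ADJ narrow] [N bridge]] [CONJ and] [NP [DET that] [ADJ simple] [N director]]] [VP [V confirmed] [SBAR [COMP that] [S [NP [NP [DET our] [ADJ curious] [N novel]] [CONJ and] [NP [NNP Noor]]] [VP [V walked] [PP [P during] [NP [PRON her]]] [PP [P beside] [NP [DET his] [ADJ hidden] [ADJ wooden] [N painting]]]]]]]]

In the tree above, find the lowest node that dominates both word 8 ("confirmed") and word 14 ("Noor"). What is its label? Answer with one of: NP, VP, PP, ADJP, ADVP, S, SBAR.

Word 8 lies under S → VP → V; word 14 lies under S → VP → SBAR → S → NP → NP → NNP. The lowest shared node is the VP.

VP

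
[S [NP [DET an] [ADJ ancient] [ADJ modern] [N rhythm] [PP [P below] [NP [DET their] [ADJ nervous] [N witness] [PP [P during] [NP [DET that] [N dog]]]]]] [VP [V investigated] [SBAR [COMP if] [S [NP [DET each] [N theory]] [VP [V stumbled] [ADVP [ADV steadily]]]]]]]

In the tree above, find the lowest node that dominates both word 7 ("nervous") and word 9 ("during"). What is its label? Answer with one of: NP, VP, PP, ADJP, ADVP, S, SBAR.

NP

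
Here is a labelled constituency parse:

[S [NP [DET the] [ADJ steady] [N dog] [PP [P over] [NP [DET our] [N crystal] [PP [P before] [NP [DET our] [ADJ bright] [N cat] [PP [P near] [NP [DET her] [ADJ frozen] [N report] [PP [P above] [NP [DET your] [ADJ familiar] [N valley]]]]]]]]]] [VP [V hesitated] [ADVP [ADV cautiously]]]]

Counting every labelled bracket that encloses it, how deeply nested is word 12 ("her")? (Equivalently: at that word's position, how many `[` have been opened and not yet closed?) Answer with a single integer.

Counting open brackets not yet closed at "her": [S [NP [PP [NP [PP [NP [PP [NP [DET = 9.

9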